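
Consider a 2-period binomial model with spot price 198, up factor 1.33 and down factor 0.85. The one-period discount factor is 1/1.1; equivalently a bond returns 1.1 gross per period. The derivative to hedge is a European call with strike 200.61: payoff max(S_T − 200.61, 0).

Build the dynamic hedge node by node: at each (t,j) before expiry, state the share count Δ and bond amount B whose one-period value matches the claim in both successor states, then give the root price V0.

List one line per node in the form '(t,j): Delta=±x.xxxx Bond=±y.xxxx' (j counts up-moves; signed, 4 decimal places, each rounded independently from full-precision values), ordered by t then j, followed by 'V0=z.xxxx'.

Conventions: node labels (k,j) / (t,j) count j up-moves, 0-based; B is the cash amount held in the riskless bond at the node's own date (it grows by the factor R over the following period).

No-arbitrage ⇒ martingale measure with p* = (R−d)/(u−d) = 0.5208.
Terminal payoffs: V(2,0)=0.0000, V(2,1)=23.2290, V(2,2)=149.6322
  t=1,j=0: stock 168.3000 → up 223.8390 (V=23.2290), down 143.0550 (V=0.0000). Price 10.9986; hedge Δ=0.2875, bond B=-37.3952.
  t=1,j=1: stock 263.3400 → up 350.2422 (V=149.6322), down 223.8390 (V=23.2290). Price 80.9673; hedge Δ=1.0000, bond B=-182.3727.
  t=0,j=0: stock 198.0000 → up 263.3400 (V=80.9673), down 168.3000 (V=10.9986). Price 43.1278; hedge Δ=0.7362, bond B=-102.6403.
Sanity check at the root: Δ(0,0)·S0 + B(0,0) reproduces V0 = 43.1278.

(0,0): Delta=0.7362 Bond=-102.6403
(1,0): Delta=0.2875 Bond=-37.3952
(1,1): Delta=1.0000 Bond=-182.3727
V0=43.1278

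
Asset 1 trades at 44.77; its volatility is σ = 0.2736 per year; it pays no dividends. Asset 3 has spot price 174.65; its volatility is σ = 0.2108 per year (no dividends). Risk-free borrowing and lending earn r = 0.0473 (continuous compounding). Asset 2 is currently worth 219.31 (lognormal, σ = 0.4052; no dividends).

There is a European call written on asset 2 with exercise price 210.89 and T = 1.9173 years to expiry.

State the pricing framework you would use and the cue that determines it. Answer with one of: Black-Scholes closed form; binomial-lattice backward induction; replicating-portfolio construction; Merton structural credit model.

framework: Black-Scholes closed form

Key observation: the instrument is a plain European call (strike 210.89) on a lognormal asset; the exact continuous-time formula applies directly.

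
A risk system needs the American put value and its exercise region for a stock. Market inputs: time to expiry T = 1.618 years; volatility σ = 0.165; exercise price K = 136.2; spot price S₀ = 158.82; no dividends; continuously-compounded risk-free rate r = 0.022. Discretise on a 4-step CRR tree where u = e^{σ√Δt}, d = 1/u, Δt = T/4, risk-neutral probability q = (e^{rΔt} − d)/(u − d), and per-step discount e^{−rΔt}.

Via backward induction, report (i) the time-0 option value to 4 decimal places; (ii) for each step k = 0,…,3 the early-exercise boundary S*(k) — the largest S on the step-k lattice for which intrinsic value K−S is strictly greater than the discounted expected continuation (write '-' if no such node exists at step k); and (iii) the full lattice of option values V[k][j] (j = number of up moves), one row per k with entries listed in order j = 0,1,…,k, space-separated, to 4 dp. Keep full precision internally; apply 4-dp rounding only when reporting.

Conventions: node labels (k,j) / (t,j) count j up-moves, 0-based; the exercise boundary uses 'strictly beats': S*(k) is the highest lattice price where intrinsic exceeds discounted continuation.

price = 3.4938
boundary = - - - 115.9258
tree:
3.4938
6.4117 0.8206
11.5469 1.7118 0.0000
20.2742 3.5705 0.0000 0.0000
31.8230 7.4477 0.0000 0.0000 0.0000

Δt=0.40450  u=1.11064  d=0.90038  q=0.51630  discount=0.99114
step 4 (expiry): payoffs max(K−S,0) = 31.8230 7.4477 0.0000 0.0000 0.0000
step 3: (k=3,j=0): S=115.9258, K−S=20.2742, hold=19.0676 ⇒ V=20.2742 exercise | (k=3,j=1): S=142.9980, K−S=0.0000, hold=3.5705 ⇒ V=3.5705 continue | (k=3,j=2): S=176.3926, K−S=0.0000, hold=0.0000 ⇒ V=0.0000 continue | (k=3,j=3): S=217.5858, K−S=0.0000, hold=0.0000 ⇒ V=0.0000 continue  boundary S*=115.9258
step 2: (k=2,j=0): S=128.7523, K−S=7.4477, hold=11.5469 ⇒ V=11.5469 continue | (k=2,j=1): S=158.8200, K−S=0.0000, hold=1.7118 ⇒ V=1.7118 continue | (k=2,j=2): S=195.9094, K−S=0.0000, hold=0.0000 ⇒ V=0.0000 continue  boundary S*=-
step 1: (k=1,j=0): S=142.9980, K−S=0.0000, hold=6.4117 ⇒ V=6.4117 continue | (k=1,j=1): S=176.3926, K−S=0.0000, hold=0.8206 ⇒ V=0.8206 continue  boundary S*=-
step 0: (k=0,j=0): S=158.8200, K−S=0.0000, hold=3.4938 ⇒ V=3.4938 continue  boundary S*=-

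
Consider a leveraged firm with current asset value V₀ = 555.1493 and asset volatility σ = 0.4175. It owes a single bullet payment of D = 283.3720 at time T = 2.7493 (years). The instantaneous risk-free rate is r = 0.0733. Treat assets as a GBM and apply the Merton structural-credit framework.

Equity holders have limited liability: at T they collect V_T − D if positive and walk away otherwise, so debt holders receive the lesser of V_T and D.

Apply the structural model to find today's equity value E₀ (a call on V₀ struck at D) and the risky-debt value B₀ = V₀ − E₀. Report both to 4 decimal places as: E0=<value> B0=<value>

Apply the equity-as-call identities (strike 283.3720, horizon 2.7493 years):
d₁ = [ln(V₀/D) + (r + σ²/2)T] / (σ√T)
   = [ln(555.1493/283.3720) + (0.0733 + 0.5·0.4175²)·2.7493] / (0.4175·√2.7493)
   = [0.672477 + 0.441134] / 0.692257 = 1.608665
d₂ = d₁ − σ√T = 1.608665 − 0.692257 = 0.916408
N(d₁) = 0.946155,  N(d₂) = 0.820274,  e^(−rT) = 0.817484
E₀ = V₀·N(d₁) − D·e^(−rT)·N(d₂)
   = 555.1493·0.946155 − 283.3720·0.817484·0.820274 = 335.239297
B₀ = V₀ − E₀ = 555.1493 − 335.239297 = 219.910003

E0=335.2393 B0=219.9100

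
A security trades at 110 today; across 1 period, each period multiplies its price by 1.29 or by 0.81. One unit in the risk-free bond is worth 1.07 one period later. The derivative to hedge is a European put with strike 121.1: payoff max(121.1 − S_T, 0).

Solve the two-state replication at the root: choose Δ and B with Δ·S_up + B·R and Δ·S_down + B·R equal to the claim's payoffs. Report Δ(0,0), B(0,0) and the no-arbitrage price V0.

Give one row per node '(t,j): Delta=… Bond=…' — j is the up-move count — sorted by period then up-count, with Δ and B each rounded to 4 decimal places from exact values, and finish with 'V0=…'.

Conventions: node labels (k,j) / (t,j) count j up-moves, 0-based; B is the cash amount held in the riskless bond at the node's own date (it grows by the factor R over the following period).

(0,0): Delta=-0.6061 Bond=80.3738
V0=13.7072

Under the risk-neutral measure, an up-move has probability p* = (R−d)/(u−d) = 0.5417 and values discount at R = 1.07.
At maturity the claim pays: V(1,0)=32.0000, V(1,1)=0.0000
  t=0,j=0: stock 110.0000 → up 141.9000 (V=0.0000), down 89.1000 (V=32.0000). Price 13.7072; hedge Δ=-0.6061, bond B=80.3738.
Verification: the root portfolio costs Δ(0,0)·S0 + B(0,0) = 13.7072, matching V0.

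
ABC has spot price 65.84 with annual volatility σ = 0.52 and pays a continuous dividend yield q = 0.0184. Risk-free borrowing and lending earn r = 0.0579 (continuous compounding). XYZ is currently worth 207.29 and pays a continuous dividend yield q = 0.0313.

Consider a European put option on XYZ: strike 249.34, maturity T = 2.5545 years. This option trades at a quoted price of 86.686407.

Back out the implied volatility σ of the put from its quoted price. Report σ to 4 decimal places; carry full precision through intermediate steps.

At σ = 0.5953 the Black–Scholes value reproduces the quote:
σ√T = 0.5953·√2.5545 = 0.951456
d₁ = (ln(S/K) + (r−q+σ²/2)T) / (σ√T) = (ln(207.29/249.34) + (0.0579−0.0313+0.5953²/2)·2.5545) / 0.951456 = (-0.184699 + 0.520584) / 0.951456 = 0.353023
d₂ = d₁ − σ√T = 0.353023 − 0.951456 = -0.598434
e^{−rT} = 0.862513
e^{−qT} = 0.923157
N(−d₁) = 0.362036,  N(−d₂) = 0.725225
V = K·e^{−rT}·N(−d₂) − S·e^{−qT}·N(−d₁) = 155.966015 − 69.279608 = 86.686407 (the observed quote) — the price is monotone increasing in volatility, hence this σ is the only solution

sigma = 0.5953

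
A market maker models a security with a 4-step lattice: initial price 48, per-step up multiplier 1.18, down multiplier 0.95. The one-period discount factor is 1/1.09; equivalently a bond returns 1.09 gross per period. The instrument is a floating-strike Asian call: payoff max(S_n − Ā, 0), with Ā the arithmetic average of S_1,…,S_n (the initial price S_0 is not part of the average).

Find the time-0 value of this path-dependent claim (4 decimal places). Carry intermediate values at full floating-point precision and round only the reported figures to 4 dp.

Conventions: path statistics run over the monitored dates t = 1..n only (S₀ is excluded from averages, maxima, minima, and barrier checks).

price = 5.8718

No-arbitrage gives p* = (R−d)/(u−d) = 0.6087: enumerate every path, weight its payoff by its p*-probability, and discount by R^4.
Enumerate all 2^4 = 16 price paths (U = up ×1.18, D = down ×0.95); each path with k up-moves has probability p*^k·(1−p*)^(4−k).
DDDD: Ā=42.2926, payoff=0.0000, prob=0.023445
UDDD: Ā=52.5318, payoff=0.0000, prob=0.036471
DUDD: Ā=49.7718, payoff=0.0000, prob=0.036471
UUDD: Ā=61.8219, payoff=0.0000, prob=0.056732
DDUD: Ā=47.1498, payoff=1.4119, prob=0.036471
UDUD: Ā=58.5651, payoff=1.7537, prob=0.056732
DUUD: Ā=55.8051, payoff=4.5137, prob=0.056732
UUUD: Ā=69.3157, payoff=5.6065, prob=0.088250
DDDU: Ā=44.6589, payoff=3.9028, prob=0.036471
UDDU: Ā=55.4711, payoff=4.8477, prob=0.056732
DUDU: Ā=52.7111, payoff=7.6077, prob=0.056732
UUDU: Ā=65.4727, payoff=9.4495, prob=0.088250
DDUU: Ā=50.0891, payoff=10.2297, prob=0.056732
UDUU: Ā=62.2159, payoff=12.7063, prob=0.088250
DUUU: Ā=59.4559, payoff=15.4663, prob=0.088250
UUUU: Ā=73.8505, payoff=19.2108, prob=0.137278
Price = Σ prob·payoff / R^4 = 8.288528 / 1.411582 = 5.8718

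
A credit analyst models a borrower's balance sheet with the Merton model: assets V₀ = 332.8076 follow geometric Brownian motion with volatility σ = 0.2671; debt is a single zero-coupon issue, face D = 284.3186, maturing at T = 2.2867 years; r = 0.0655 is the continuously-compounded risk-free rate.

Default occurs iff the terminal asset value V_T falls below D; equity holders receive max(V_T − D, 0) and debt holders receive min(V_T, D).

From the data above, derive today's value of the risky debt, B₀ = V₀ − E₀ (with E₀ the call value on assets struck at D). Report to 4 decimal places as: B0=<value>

Apply the equity-as-call identities (strike 284.3186, horizon 2.2867 years):
d₁ = [ln(V₀/D) + (r + σ²/2)T] / (σ√T)
   = [ln(332.8076/284.3186) + (0.0655 + 0.5·0.2671²)·2.2867] / (0.2671·√2.2867)
   = [0.157469 + 0.231348] / 0.403904 = 0.962647
d₂ = d₁ − σ√T = 0.962647 − 0.403904 = 0.558743
N(d₁) = 0.832138,  N(d₂) = 0.711831,  e^(−rT) = 0.860898
E₀ = V₀·N(d₁) − D·e^(−rT)·N(d₂)
   = 332.8076·0.832138 − 284.3186·0.860898·0.711831 = 102.707198
B₀ = V₀ − E₀ = 332.8076 − 102.707198 = 230.100402

B0=230.1004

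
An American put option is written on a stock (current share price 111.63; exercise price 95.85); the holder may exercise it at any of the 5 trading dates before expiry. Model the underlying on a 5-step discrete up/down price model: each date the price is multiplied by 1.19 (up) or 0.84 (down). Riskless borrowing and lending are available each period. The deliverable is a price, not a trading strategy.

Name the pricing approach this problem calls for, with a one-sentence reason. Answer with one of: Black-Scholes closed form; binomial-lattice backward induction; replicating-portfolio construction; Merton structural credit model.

framework: binomial-lattice backward induction

Key observation: an American put (K = 95.85, S₀ = 111.63) on a 5-date tree has no closed form — the optimal stopping decision is embedded and must be resolved recursively from expiry.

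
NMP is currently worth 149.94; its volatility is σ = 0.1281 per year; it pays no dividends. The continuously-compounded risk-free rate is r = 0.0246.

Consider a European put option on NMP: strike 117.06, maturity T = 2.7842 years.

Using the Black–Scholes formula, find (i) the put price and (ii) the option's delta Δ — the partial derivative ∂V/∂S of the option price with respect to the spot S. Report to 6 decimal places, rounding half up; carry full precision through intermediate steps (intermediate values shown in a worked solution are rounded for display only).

σ√T = 0.1281·√2.7842 = 0.213747
d₁ = (ln(S/K) + (r+σ²/2)T) / (σ√T) = (ln(149.94/117.06) + (0.0246+0.1281²/2)·2.7842) / 0.213747 = (0.247549 + 0.091335) / 0.213747 = 1.585446
d₂ = d₁ − σ√T = 1.585446 − 0.213747 = 1.371699
e^{−rT} = 0.933802
N(−d₁) = 0.056433,  N(−d₂) = 0.085079
Put price V = K·e^{−rT}·N(−d₂) − S·N(−d₁) = 9.300008 − 8.461497 = 0.838511
Δ = −N(−d₁) = -0.056433

price = 0.838511
Δ = -0.056433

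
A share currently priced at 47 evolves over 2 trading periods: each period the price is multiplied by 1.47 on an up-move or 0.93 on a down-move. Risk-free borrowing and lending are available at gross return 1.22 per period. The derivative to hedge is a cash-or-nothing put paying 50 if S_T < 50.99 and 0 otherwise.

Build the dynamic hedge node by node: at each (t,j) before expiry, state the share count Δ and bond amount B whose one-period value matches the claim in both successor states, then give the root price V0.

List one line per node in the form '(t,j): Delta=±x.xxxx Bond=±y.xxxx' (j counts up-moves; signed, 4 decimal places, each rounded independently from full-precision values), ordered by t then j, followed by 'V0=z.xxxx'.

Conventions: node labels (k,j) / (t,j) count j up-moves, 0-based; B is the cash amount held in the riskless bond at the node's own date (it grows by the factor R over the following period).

Since d<R<u, set p* = (R−d)/(u−d) = 0.5370; price each node as the discounted p*-expectation of its children.
Payoffs at expiry: V(2,0)=50.0000, V(2,1)=0.0000, V(2,2)=0.0000
  t=1,j=0: stock 43.7100 → up 64.2537 (V=0.0000), down 40.6503 (V=50.0000). Price 18.9739; hedge Δ=-2.1183, bond B=111.5665.
  t=1,j=1: stock 69.0900 → up 101.5623 (V=0.0000), down 64.2537 (V=0.0000). Price 0.0000; hedge Δ=0.0000, bond B=0.0000.
  t=0,j=0: stock 47.0000 → up 69.0900 (V=0.0000), down 43.7100 (V=18.9739). Price 7.2002; hedge Δ=-0.7476, bond B=42.3370.
As a check, the time-0 holding Δ(0,0)·S0 + B(0,0) comes to 7.2002 — exactly V0.

(0,0): Delta=-0.7476 Bond=42.3370
(1,0): Delta=-2.1183 Bond=111.5665
(1,1): Delta=0.0000 Bond=0.0000
V0=7.2002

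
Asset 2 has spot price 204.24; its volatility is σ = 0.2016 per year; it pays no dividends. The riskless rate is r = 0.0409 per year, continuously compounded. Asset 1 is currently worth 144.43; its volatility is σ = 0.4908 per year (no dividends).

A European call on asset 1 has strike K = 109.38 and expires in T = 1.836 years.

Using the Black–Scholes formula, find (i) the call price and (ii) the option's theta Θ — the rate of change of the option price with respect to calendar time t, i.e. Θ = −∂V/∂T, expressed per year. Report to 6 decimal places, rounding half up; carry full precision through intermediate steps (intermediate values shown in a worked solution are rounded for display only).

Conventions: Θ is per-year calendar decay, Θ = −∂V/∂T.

price = 57.705332
Θ = -9.589637

σ√T = 0.4908·√1.836 = 0.665029
d₁ = (ln(S/K) + (r+σ²/2)T) / (σ√T) = (ln(144.43/109.38) + (0.0409+0.4908²/2)·1.836) / 0.665029 = (0.277967 + 0.296224) / 0.665029 = 0.863407
d₂ = d₁ − σ√T = 0.863407 − 0.665029 = 0.198378
e^{−rT} = 0.927658
N(d₁) = 0.806043,  N(d₂) = 0.578625
Call price V = S·N(d₁) − K·e^{−rT}·N(d₂) = 116.416828 − 58.711496 = 57.705332
φ(d₁) = (1/√(2π))·e^{−d₁²/2} = 0.274810
Θ = −S·φ(d₁)·σ/(2√T) − r·K·e^{−rT}·N(d₂) = −7.188337 − 2.401300 = -9.589637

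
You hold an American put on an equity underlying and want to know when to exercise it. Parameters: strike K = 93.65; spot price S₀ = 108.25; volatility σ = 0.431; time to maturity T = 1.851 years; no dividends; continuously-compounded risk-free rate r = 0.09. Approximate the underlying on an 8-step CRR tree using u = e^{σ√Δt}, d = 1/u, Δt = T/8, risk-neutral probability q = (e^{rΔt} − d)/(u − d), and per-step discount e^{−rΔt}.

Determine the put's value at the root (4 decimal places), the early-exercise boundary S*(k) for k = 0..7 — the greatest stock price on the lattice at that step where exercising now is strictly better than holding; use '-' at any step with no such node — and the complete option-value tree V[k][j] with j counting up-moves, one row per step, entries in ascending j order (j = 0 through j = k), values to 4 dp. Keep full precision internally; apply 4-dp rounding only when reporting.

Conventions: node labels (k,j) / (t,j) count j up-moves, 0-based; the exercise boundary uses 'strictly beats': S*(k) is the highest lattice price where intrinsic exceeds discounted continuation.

price = 11.4645
boundary = - - - 58.1189 47.2368 58.1189 47.2368 58.1189
tree:
11.4645
17.2310 6.1526
25.1588 9.9901 2.5553
35.5311 15.7957 4.5768 0.6314
46.4132 24.1726 8.0430 1.2861 0.0000
55.2577 35.5311 13.7767 2.6198 0.0000 0.0000
62.4462 46.4132 22.7528 5.3364 0.0000 0.0000 0.0000
68.2887 55.2577 35.5311 10.8701 0.0000 0.0000 0.0000 0.0000
73.0373 62.4462 46.4132 22.1420 0.0000 0.0000 0.0000 0.0000 0.0000

params: Δt=0.23137 u=1.23037 d=0.81276 q=0.49874 e^(-rΔt)=0.97939
t_8 payoffs: 73.0373 62.4462 46.4132 22.1420 0.0000 0.0000 0.0000 0.0000 0.0000
t_7: node(7,0) S=25.3613 payoff=68.2887 vs cont=66.3588 → 68.2887 [stop]  node(7,1) S=38.3923 payoff=55.2577 vs cont=53.3277 → 55.2577 [stop]  node(7,2) S=58.1189 payoff=35.5311 vs cont=33.6011 → 35.5311 [stop]  node(7,3) S=87.9815 payoff=5.6685 vs cont=10.8701 → 10.8701 [wait]  node(7,4) S=133.1879 payoff=0.0000 vs cont=0.0000 → 0.0000 [wait]  node(7,5) S=201.6221 payoff=0.0000 vs cont=0.0000 → 0.0000 [wait]  node(7,6) S=305.2191 payoff=0.0000 vs cont=0.0000 → 0.0000 [wait]  node(7,7) S=462.0459 payoff=0.0000 vs cont=0.0000 → 0.0000 [wait]  ⇒ S*(7)=58.1189
t_6: node(6,0) S=31.2038 payoff=62.4462 vs cont=60.5162 → 62.4462 [stop]  node(6,1) S=47.2368 payoff=46.4132 vs cont=44.4832 → 46.4132 [stop]  node(6,2) S=71.5080 payoff=22.1420 vs cont=22.7528 → 22.7528 [wait]  node(6,3) S=108.2500 payoff=0.0000 vs cont=5.3364 → 5.3364 [wait]  node(6,4) S=163.8707 payoff=0.0000 vs cont=0.0000 → 0.0000 [wait]  node(6,5) S=248.0704 payoff=0.0000 vs cont=0.0000 → 0.0000 [wait]  node(6,6) S=375.5332 payoff=0.0000 vs cont=0.0000 → 0.0000 [wait]  ⇒ S*(6)=47.2368
t_5: node(5,0) S=38.3923 payoff=55.2577 vs cont=53.3277 → 55.2577 [stop]  node(5,1) S=58.1189 payoff=35.5311 vs cont=33.8994 → 35.5311 [stop]  node(5,2) S=87.9815 payoff=5.6685 vs cont=13.7767 → 13.7767 [wait]  node(5,3) S=133.1879 payoff=0.0000 vs cont=2.6198 → 2.6198 [wait]  node(5,4) S=201.6221 payoff=0.0000 vs cont=0.0000 → 0.0000 [wait]  node(5,5) S=305.2191 payoff=0.0000 vs cont=0.0000 → 0.0000 [wait]  ⇒ S*(5)=58.1189
t_4: node(4,0) S=47.2368 payoff=46.4132 vs cont=44.4832 → 46.4132 [stop]  node(4,1) S=71.5080 payoff=22.1420 vs cont=24.1726 → 24.1726 [wait]  node(4,2) S=108.2500 payoff=0.0000 vs cont=8.0430 → 8.0430 [wait]  node(4,3) S=163.8707 payoff=0.0000 vs cont=1.2861 → 1.2861 [wait]  node(4,4) S=248.0704 payoff=0.0000 vs cont=0.0000 → 0.0000 [wait]  ⇒ S*(4)=47.2368
t_3: node(3,0) S=58.1189 payoff=35.5311 vs cont=34.5929 → 35.5311 [stop]  node(3,1) S=87.9815 payoff=5.6685 vs cont=15.7957 → 15.7957 [wait]  node(3,2) S=133.1879 payoff=0.0000 vs cont=4.5768 → 4.5768 [wait]  node(3,3) S=201.6221 payoff=0.0000 vs cont=0.6314 → 0.6314 [wait]  ⇒ S*(3)=58.1189
t_2: node(2,0) S=71.5080 payoff=22.1420 vs cont=25.1588 → 25.1588 [wait]  node(2,1) S=108.2500 payoff=0.0000 vs cont=9.9901 → 9.9901 [wait]  node(2,2) S=163.8707 payoff=0.0000 vs cont=2.5553 → 2.5553 [wait]  ⇒ S*(2)=-
t_1: node(1,0) S=87.9815 payoff=5.6685 vs cont=17.2310 → 17.2310 [wait]  node(1,1) S=133.1879 payoff=0.0000 vs cont=6.1526 → 6.1526 [wait]  ⇒ S*(1)=-
t_0: node(0,0) S=108.2500 payoff=0.0000 vs cont=11.4645 → 11.4645 [wait]  ⇒ S*(0)=-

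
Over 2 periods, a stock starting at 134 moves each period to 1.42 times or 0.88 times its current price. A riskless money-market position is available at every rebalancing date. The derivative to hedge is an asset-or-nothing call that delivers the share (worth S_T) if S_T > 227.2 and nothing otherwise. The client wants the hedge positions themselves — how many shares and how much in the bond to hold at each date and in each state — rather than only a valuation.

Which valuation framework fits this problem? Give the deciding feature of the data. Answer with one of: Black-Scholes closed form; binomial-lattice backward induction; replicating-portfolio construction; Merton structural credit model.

framework: replicating-portfolio construction

Key observation: since the answer must list Δ and B at each node of the 1.42/0.88 lattice on 134, the replicating-portfolio method — solving the two-state system at every node — is the one that applies.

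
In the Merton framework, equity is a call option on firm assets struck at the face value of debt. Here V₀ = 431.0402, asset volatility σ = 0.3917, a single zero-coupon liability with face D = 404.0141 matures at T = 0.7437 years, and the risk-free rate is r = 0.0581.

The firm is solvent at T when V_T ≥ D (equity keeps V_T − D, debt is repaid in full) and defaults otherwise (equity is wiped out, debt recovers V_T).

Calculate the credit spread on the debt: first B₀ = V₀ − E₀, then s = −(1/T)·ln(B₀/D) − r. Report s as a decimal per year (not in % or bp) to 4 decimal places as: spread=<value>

Apply the equity-as-call identities (strike 404.0141, horizon 0.7437 years):
d₁ = [ln(V₀/D) + (r + σ²/2)T] / (σ√T)
   = [ln(431.0402/404.0141) + (0.0581 + 0.5·0.3917²)·0.7437] / (0.3917·√0.7437)
   = [0.064752 + 0.100262] / 0.337794 = 0.488502
d₂ = d₁ − σ√T = 0.488502 − 0.337794 = 0.150707
N(d₁) = 0.687403,  N(d₂) = 0.559897,  e^(−rT) = 0.957711
E₀ = V₀·N(d₁) − D·e^(−rT)·N(d₂)
   = 431.0402·0.687403 − 404.0141·0.957711·0.559897 = 79.658036
B₀ = V₀ − E₀ = 431.0402 − 79.658036 = 351.382164
spread = −(1/T)·ln(B₀/D) − r = −(1/0.7437)·ln(351.382164/404.0141) − 0.0581 = 0.12957697

spread=0.1296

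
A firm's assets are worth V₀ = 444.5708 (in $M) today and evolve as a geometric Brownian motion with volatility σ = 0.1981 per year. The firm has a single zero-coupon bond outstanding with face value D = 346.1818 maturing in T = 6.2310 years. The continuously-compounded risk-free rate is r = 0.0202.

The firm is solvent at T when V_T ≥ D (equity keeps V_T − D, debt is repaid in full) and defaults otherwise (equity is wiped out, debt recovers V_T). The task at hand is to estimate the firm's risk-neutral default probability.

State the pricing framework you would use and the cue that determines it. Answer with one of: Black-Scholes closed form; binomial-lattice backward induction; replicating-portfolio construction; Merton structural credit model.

Key observation: the data describe a firm's assets (V₀ = 444.5708, GBM) and a single zero-coupon debt of face 346.1818, so credit quantities follow from equity-as-call in the structural model.

framework: Merton structural credit model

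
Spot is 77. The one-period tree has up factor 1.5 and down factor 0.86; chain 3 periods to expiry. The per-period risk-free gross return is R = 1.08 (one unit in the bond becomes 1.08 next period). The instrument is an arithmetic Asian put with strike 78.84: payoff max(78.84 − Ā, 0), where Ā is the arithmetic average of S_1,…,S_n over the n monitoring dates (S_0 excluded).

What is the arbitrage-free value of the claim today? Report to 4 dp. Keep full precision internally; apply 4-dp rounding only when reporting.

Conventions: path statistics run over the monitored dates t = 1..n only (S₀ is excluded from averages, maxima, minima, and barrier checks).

Set p* = 0.3438 (from d < R < u); the path-dependent value is the discounted p*-expectation over all price paths.
Enumerate all 2^3 = 8 price paths (U = up ×1.5, D = down ×0.86); each path with k up-moves has probability p*^k·(1−p*)^(3−k).
DDD: Ā=57.3818, payoff=21.4582, prob=0.282623
UDD: Ā=100.0846, payoff=0.0000, prob=0.148041
DUD: Ā=83.6579, payoff=0.0000, prob=0.148041
UUD: Ā=145.9150, payoff=0.0000, prob=0.077545
DDU: Ā=69.5310, payoff=9.3090, prob=0.148041
UDU: Ā=121.2750, payoff=0.0000, prob=0.077545
DUU: Ā=104.8483, payoff=0.0000, prob=0.077545
UUU: Ā=182.8750, payoff=0.0000, prob=0.040619
Price = Σ prob·payoff / R^3 = 7.442688 / 1.259712 = 5.9082

price = 5.9082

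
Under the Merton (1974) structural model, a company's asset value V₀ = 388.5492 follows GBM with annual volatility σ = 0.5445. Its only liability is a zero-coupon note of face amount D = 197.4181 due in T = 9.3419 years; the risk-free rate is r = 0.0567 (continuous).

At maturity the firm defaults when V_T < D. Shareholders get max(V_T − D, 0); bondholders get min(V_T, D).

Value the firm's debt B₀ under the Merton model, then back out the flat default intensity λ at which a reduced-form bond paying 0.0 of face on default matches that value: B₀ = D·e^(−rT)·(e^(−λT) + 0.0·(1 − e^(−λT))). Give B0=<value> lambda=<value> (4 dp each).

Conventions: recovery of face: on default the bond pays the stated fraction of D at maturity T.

B0=76.3656 lambda=0.0450

Apply the equity-as-call identities (strike 197.4181, horizon 9.3419 years):
d₁ = [ln(V₀/D) + (r + σ²/2)T] / (σ√T)
   = [ln(388.5492/197.4181) + (0.0567 + 0.5·0.5445²)·9.3419] / (0.5445·√9.3419)
   = [0.677096 + 1.914530] / 1.664238 = 1.557245
d₂ = d₁ − σ√T = 1.557245 − 1.664238 = -0.106994
N(d₁) = 0.940294,  N(d₂) = 0.457397,  e^(−rT) = 0.588790
E₀ = V₀·N(d₁) − D·e^(−rT)·N(d₂)
   = 388.5492·0.940294 − 197.4181·0.588790·0.457397 = 312.183576
B₀ = V₀ − E₀ = 388.5492 − 312.183576 = 76.365624
e^(−λT) = (B₀·e^(rT)/D − 0)/(1 − 0) = (76.3656·1.698398/197.4181 − 0)/1 = 0.65697734
λ = −ln(0.65697734)/9.3419 = 0.044970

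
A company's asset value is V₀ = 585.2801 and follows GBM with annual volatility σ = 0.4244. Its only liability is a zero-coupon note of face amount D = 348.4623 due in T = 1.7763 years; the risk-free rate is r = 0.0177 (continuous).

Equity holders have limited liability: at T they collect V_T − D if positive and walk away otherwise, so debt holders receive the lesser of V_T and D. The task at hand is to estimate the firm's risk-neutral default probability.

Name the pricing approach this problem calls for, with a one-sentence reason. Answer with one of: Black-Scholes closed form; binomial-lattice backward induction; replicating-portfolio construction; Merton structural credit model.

Key observation: the question is about default risk generated by asset-value dynamics against a debt face of 348.4623 — the structural framework prices exactly that.

framework: Merton structural credit model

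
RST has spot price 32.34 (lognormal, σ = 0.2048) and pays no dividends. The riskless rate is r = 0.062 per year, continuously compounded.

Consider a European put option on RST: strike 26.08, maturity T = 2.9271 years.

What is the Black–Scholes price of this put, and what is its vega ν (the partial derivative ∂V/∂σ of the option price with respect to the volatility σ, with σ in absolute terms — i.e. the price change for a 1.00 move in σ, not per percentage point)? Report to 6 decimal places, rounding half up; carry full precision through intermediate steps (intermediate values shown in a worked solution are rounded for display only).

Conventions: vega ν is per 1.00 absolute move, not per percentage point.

σ√T = 0.2048·√2.9271 = 0.350388
d₁ = (ln(S/K) + (r+σ²/2)T) / (σ√T) = (ln(32.34/26.08) + (0.062+0.2048²/2)·2.9271) / 0.350388 = (0.215136 + 0.242866) / 0.350388 = 1.307130
d₂ = d₁ − σ√T = 1.307130 − 0.350388 = 0.956742
e^{−rT} = 0.834035
N(−d₁) = 0.095584,  N(−d₂) = 0.169349
Put price V = K·e^{−rT}·N(−d₂) − S·N(−d₁) = 3.683610 − 3.091197 = 0.592413
φ(d₁) = (1/√(2π))·e^{−d₁²/2} = 0.169783
ν = S·φ(d₁)·√T = 9.394067

price = 0.592413
ν = 9.394067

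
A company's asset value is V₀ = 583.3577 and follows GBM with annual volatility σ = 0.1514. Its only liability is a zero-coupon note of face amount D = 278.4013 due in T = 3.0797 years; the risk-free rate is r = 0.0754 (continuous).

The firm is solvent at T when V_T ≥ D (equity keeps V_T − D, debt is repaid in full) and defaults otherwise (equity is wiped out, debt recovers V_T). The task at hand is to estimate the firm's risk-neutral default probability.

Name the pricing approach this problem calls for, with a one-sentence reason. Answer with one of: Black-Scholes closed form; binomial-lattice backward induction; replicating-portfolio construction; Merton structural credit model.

framework: Merton structural credit model

Key observation: the data describe a firm's assets (V₀ = 583.3577, GBM) and a single zero-coupon debt of face 278.4013, so credit quantities follow from equity-as-call in the structural model.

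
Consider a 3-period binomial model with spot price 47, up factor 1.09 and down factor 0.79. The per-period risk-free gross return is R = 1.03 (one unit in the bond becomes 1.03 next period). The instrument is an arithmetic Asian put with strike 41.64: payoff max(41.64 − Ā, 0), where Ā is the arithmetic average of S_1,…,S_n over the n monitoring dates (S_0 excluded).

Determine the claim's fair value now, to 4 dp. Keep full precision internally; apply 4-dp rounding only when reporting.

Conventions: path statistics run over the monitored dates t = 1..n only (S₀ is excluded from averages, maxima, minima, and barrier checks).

Set p* = 0.8000 (from d < R < u); the path-dependent value is the discounted p*-expectation over all price paths.
Enumerate all 2^3 = 8 price paths (U = up ×1.09, D = down ×0.79); each path with k up-moves has probability p*^k·(1−p*)^(3−k).
DDD: Ā=29.8785, payoff=11.7615, prob=0.008000
UDD: Ā=41.2248, payoff=0.4152, prob=0.032000
DUD: Ā=36.5248, payoff=5.1152, prob=0.032000
UUD: Ā=50.3950, payoff=0.0000, prob=0.128000
DDU: Ā=32.8118, payoff=8.8282, prob=0.032000
UDU: Ā=45.2720, payoff=0.0000, prob=0.128000
DUU: Ā=40.5720, payoff=1.0680, prob=0.128000
UUU: Ā=55.9790, payoff=0.0000, prob=0.512000
Price = Σ prob·payoff / R^3 = 0.690279 / 1.092727 = 0.6317

price = 0.6317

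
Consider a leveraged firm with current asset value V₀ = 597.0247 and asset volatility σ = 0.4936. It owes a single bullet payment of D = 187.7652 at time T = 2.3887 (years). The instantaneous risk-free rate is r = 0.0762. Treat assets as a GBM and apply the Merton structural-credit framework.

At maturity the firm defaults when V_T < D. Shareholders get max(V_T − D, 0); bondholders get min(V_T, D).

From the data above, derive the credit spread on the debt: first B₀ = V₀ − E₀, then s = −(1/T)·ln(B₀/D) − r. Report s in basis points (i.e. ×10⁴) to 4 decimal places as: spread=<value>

spread=95.4028

Equity is a call on the firm's assets struck at D = 187.7652:
d₁ = [ln(V₀/D) + (r + σ²/2)T] / (σ√T)
   = [ln(597.0247/187.7652) + (0.0762 + 0.5·0.4936²)·2.3887] / (0.4936·√2.3887)
   = [1.156766 + 0.473012] / 0.762880 = 2.136350
d₂ = d₁ − σ√T = 2.136350 − 0.762880 = 1.373471
N(d₁) = 0.983675,  N(d₂) = 0.915197,  e^(−rT) = 0.833586
E₀ = V₀·N(d₁) − D·e^(−rT)·N(d₂)
   = 597.0247·0.983675 − 187.7652·0.833586·0.915197 = 444.032883
B₀ = V₀ − E₀ = 597.0247 − 444.032883 = 152.991817
spread = −(1/T)·ln(B₀/D) − r = −(1/2.3887)·ln(152.991817/187.7652) − 0.0762 = 0.00954028
in basis points: 0.00954028 × 10⁴ = 95.4028 bp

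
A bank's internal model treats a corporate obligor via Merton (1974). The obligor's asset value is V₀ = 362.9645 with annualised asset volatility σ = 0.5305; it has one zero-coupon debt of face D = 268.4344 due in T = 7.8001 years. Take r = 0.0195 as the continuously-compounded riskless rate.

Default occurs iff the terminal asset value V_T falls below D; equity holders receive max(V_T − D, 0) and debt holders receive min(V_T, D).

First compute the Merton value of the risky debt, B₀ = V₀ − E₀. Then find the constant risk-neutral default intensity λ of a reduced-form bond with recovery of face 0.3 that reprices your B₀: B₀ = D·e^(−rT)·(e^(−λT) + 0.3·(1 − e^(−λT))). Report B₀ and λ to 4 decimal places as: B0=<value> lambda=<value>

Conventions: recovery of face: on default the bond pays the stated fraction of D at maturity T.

B0=130.0825 lambda=0.1249

Work the structural quantities from V₀ = 362.9645 against face 268.4344:
d₁ = [ln(V₀/D) + (r + σ²/2)T] / (σ√T)
   = [ln(362.9645/268.4344) + (0.0195 + 0.5·0.5305²)·7.8001] / (0.5305·√7.8001)
   = [0.301698 + 1.249694] / 1.481615 = 1.047095
d₂ = d₁ − σ√T = 1.047095 − 1.481615 = -0.434520
N(d₁) = 0.852472,  N(d₂) = 0.331955,  e^(−rT) = 0.858901
E₀ = V₀·N(d₁) − D·e^(−rT)·N(d₂)
   = 362.9645·0.852472 − 268.4344·0.858901·0.331955 = 232.882000
B₀ = V₀ − E₀ = 362.9645 − 232.882000 = 130.082500
e^(−λT) = (B₀·e^(rT)/D − 0.3)/(1 − 0.3) = (130.0825·1.164279/268.4344 − 0.3)/0.7 = 0.37743722
λ = −ln(0.37743722)/7.8001 = 0.124915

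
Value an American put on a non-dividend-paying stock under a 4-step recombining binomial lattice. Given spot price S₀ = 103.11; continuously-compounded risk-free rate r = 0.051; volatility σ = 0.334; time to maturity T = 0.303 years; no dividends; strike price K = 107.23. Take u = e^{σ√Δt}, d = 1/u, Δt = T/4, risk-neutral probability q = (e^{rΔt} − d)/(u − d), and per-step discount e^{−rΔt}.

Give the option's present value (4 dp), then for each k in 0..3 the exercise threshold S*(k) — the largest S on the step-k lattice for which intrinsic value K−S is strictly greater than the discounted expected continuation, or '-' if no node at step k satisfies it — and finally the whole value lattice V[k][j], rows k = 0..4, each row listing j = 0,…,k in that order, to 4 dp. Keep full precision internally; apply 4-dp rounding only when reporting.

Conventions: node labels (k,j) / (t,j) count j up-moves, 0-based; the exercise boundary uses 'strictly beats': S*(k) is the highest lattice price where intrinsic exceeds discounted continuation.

price = 9.3885
boundary = - - 85.7936 94.0541
tree:
9.3885
14.4940 4.3161
21.4364 7.6101 1.0300
28.9714 13.1759 2.0600 0.0000
35.8446 21.4364 4.1200 0.0000 0.0000

Δt=0.07575, u=1.09628, d=0.91217, q=0.49806, disc=e^(-rΔt)=0.99614
k=4 terminal: V=max(K-S,0) → 35.8446 21.4364 4.1200 0.0000 0.0000
k=3: j=0 S=78.2586 intr=28.9714 cont=28.5579 V=28.9714[EX]; j=1 S=94.0541 intr=13.1759 cont=12.7624 V=13.1759[EX]; j=2 S=113.0378 intr=0.0000 cont=2.0600 V=2.0600[hold]; j=3 S=135.8531 intr=0.0000 cont=0.0000 V=0.0000[hold]  S*(3)=94.0541
k=2: j=0 S=85.7936 intr=21.4364 cont=21.0229 V=21.4364[EX]; j=1 S=103.1100 intr=4.1200 cont=7.6101 V=7.6101[hold]; j=2 S=123.9215 intr=0.0000 cont=1.0300 V=1.0300[hold]  S*(2)=85.7936
k=1: j=0 S=94.0541 intr=13.1759 cont=14.4940 V=14.4940[hold]; j=1 S=113.0378 intr=0.0000 cont=4.3161 V=4.3161[hold]  S*(1)=-
k=0: j=0 S=103.1100 intr=4.1200 cont=9.3885 V=9.3885[hold]  S*(0)=-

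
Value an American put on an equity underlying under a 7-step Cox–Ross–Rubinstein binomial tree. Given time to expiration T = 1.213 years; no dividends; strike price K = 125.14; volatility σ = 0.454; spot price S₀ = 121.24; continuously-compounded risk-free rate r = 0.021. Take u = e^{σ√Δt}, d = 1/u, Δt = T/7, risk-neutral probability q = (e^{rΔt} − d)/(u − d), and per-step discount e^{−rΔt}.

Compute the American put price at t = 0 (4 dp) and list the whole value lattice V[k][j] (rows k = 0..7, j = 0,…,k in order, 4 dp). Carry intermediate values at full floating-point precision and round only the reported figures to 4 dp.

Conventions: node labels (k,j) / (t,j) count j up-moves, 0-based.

price = 25.4968
tree:
25.4968
34.4048 15.3444
44.9321 22.4405 7.2179
56.5238 31.8139 11.7232 2.0386
68.2104 43.3865 18.6144 3.8064 0.0000
78.0140 56.3675 28.6414 7.1071 0.0000 0.0000
86.1293 68.2104 42.0609 13.2703 0.0000 0.0000 0.0000
92.8471 78.0140 56.3675 24.7781 0.0000 0.0000 0.0000 0.0000

Δt=0.17329  u=1.20803  d=0.82780  q=0.46248  discount=0.99637
step 7 (expiry): payoffs max(K−S,0) = 92.8471 78.0140 56.3675 24.7781 0.0000 0.0000 0.0000 0.0000
k=6: (k=6,j=0): S=39.0107, K−S=86.1293, hold=85.6747 ⇒ V=86.1293 exercise | (k=6,j=1): S=56.9296, K−S=68.2104, hold=67.7559 ⇒ V=68.2104 exercise | (k=6,j=2): S=83.0791, K−S=42.0609, hold=41.6063 ⇒ V=42.0609 exercise | (k=6,j=3): S=121.2400, K−S=3.9000, hold=13.2703 ⇒ V=13.2703 continue | (k=6,j=4): S=176.9294, K−S=0.0000, hold=0.0000 ⇒ V=0.0000 continue | (k=6,j=5): S=258.1987, K−S=0.0000, hold=0.0000 ⇒ V=0.0000 continue | (k=6,j=6): S=376.7975, K−S=0.0000, hold=0.0000 ⇒ V=0.0000 continue
k=5: (k=5,j=0): S=47.1260, K−S=78.0140, hold=77.5594 ⇒ V=78.0140 exercise | (k=5,j=1): S=68.7725, K−S=56.3675, hold=55.9129 ⇒ V=56.3675 exercise | (k=5,j=2): S=100.3619, K−S=24.7781, hold=28.6414 ⇒ V=28.6414 continue | (k=5,j=3): S=146.4613, K−S=0.0000, hold=7.1071 ⇒ V=7.1071 continue | (k=5,j=4): S=213.7357, K−S=0.0000, hold=0.0000 ⇒ V=0.0000 continue | (k=5,j=5): S=311.9112, K−S=0.0000, hold=0.0000 ⇒ V=0.0000 continue
k=4: (k=4,j=0): S=56.9296, K−S=68.2104, hold=67.7559 ⇒ V=68.2104 exercise | (k=4,j=1): S=83.0791, K−S=42.0609, hold=43.3865 ⇒ V=43.3865 continue | (k=4,j=2): S=121.2400, K−S=3.9000, hold=18.6144 ⇒ V=18.6144 continue | (k=4,j=3): S=176.9294, K−S=0.0000, hold=3.8064 ⇒ V=3.8064 continue | (k=4,j=4): S=258.1987, K−S=0.0000, hold=0.0000 ⇒ V=0.0000 continue
k=3: (k=3,j=0): S=68.7725, K−S=56.3675, hold=56.5238 ⇒ V=56.5238 continue | (k=3,j=1): S=100.3619, K−S=24.7781, hold=31.8139 ⇒ V=31.8139 continue | (k=3,j=2): S=146.4613, K−S=0.0000, hold=11.7232 ⇒ V=11.7232 continue | (k=3,j=3): S=213.7357, K−S=0.0000, hold=2.0386 ⇒ V=2.0386 continue
k=2: (k=2,j=0): S=83.0791, K−S=42.0609, hold=44.9321 ⇒ V=44.9321 continue | (k=2,j=1): S=121.2400, K−S=3.9000, hold=22.4405 ⇒ V=22.4405 continue | (k=2,j=2): S=176.9294, K−S=0.0000, hold=7.2179 ⇒ V=7.2179 continue
k=1: (k=1,j=0): S=100.3619, K−S=24.7781, hold=34.4048 ⇒ V=34.4048 continue | (k=1,j=1): S=146.4613, K−S=0.0000, hold=15.3444 ⇒ V=15.3444 continue
k=0: (k=0,j=0): S=121.2400, K−S=3.9000, hold=25.4968 ⇒ V=25.4968 continue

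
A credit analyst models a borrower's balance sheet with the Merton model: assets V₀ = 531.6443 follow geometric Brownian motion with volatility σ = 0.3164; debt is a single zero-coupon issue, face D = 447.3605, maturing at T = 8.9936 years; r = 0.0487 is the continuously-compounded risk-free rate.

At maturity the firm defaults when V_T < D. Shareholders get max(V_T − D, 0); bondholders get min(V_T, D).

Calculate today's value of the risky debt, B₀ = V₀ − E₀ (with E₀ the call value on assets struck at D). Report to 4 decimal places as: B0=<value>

Apply the equity-as-call identities (strike 447.3605, horizon 8.9936 years):
d₁ = [ln(V₀/D) + (r + σ²/2)T] / (σ√T)
   = [ln(531.6443/447.3605) + (0.0487 + 0.5·0.3164²)·8.9936] / (0.3164·√8.9936)
   = [0.172610 + 0.888158] / 0.948862 = 1.117937
d₂ = d₁ − σ√T = 1.117937 − 0.948862 = 0.169074
N(d₁) = 0.868203,  N(d₂) = 0.567131,  e^(−rT) = 0.645333
E₀ = V₀·N(d₁) − D·e^(−rT)·N(d₂)
   = 531.6443·0.868203 − 447.3605·0.645333·0.567131 = 297.846390
B₀ = V₀ − E₀ = 531.6443 − 297.846390 = 233.797910

B0=233.7979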